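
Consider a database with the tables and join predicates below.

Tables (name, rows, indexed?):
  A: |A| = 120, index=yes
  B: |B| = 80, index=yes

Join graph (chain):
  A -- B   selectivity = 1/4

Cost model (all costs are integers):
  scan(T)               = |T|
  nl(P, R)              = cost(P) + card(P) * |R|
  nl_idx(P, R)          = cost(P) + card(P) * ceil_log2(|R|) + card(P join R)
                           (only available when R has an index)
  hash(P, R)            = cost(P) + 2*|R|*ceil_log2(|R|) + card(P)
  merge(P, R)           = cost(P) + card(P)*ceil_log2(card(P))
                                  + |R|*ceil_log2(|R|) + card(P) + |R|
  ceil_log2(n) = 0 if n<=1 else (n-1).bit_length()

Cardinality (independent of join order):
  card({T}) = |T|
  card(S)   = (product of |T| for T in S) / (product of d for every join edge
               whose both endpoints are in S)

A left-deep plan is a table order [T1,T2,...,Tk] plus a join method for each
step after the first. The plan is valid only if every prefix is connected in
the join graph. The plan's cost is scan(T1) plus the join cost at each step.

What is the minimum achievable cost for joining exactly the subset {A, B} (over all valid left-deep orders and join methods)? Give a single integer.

Selinger DP over subsets of {A,B}:
  {A}: scan cost=120, card=120
  {B}: scan cost=80, card=80
  {AB}: card=2400; try (B,hash)→1360, (A,merge)→1680, (B,merge)→1720, (A,hash)→1840, (A,nl_idx)→3040, (B,nl_idx)→3360 …(+2); best=1360 via (B,hash)

1360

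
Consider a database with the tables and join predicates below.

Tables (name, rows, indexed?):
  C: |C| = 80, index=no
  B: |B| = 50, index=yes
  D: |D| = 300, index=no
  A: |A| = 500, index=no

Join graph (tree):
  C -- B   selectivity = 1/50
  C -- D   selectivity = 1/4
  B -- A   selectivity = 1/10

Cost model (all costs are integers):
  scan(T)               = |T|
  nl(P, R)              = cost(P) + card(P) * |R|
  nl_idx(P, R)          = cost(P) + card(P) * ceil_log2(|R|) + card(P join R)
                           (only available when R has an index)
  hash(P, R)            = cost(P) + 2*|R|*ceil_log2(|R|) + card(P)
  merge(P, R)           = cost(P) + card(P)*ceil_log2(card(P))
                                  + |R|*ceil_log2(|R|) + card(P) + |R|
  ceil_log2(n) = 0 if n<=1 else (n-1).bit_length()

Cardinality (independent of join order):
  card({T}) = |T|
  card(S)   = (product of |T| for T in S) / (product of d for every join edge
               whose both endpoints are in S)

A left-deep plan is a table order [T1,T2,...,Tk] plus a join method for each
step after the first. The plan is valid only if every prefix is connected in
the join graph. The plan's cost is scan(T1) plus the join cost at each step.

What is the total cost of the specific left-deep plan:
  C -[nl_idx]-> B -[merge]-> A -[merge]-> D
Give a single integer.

61280

step 1: scan C: cost=80, card=80
step 2: join B via nl_idx
    card(P join B) = 80*50/(50) = 80
    cost = 80 + 80*6 + 80 = 640
step 3: join A via merge
    card(P join A) = 80*500/(10) = 4000
    cost = 640 + 80*7 + 500*9 + 80 + 500 = 6280
step 4: join D via merge
    card(P join D) = 4000*300/(4) = 300000
    cost = 6280 + 4000*12 + 300*9 + 4000 + 300 = 61280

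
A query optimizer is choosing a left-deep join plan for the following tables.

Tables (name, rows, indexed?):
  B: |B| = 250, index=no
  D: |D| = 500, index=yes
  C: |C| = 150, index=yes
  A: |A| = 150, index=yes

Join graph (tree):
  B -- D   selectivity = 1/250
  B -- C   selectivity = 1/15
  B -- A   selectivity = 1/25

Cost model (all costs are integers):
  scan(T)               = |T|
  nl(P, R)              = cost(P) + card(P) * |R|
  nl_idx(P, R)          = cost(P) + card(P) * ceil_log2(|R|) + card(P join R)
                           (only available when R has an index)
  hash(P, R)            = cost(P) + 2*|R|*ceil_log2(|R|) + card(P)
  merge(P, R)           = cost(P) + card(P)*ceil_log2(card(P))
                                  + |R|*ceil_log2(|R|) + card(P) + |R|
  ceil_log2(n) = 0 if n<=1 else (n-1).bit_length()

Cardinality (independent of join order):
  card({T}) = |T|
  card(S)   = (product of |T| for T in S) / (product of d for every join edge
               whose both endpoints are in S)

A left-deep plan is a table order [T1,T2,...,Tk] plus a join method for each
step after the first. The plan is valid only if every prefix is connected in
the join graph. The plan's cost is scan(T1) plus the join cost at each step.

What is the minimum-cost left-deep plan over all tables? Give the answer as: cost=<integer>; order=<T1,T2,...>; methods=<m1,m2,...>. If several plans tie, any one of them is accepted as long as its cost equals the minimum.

Selinger DP (subsets sized 1..n):
  {B}: scan cost=250, card=250
  {D}: scan cost=500, card=500
  {C}: scan cost=150, card=150
  {A}: scan cost=150, card=150
  {BD}: card=500; try (D,nl_idx)→3000, (B,hash)→5000, (D,merge)→7500, (B,merge)→7750, (D,hash)→9500, (D,nl)→125250 …(+1); best=3000 via (D,nl_idx)
  {BC}: card=2500; try (C,hash)→2900, (B,merge)→3750, (C,merge)→3850, (B,hash)→4300, (C,nl_idx)→4750, (B,nl)→37650 …(+1); best=2900 via (C,hash)
  {AB}: card=1500; try (A,hash)→2900, (B,merge)→3750, (A,nl_idx)→3750, (A,merge)→3850, (B,hash)→4300, (B,nl)→37650 …(+1); best=2900 via (A,hash)
  {BCD}: card=5000; try (C,hash)→5900, (C,merge)→9350, (C,nl_idx)→12000, (D,hash)→14400, (D,nl_idx)→30400, (D,merge)→40400 …(+2); best=5900 via (C,hash)
  {ABD}: card=3000; try (A,hash)→5900, (A,merge)→9350, (A,nl_idx)→10000, (D,hash)→13400, (D,nl_idx)→19400, (D,merge)→25900 …(+2); best=5900 via (A,hash)
  {ABC}: card=15000; try (C,hash)→6800, (A,hash)→7800, (C,merge)→22250, (C,nl_idx)→29900, (A,merge)→36750, (A,nl_idx)→37900 …(+2); best=6800 via (C,hash)
  {ABCD}: card=30000; try (C,hash)→11300, (A,hash)→13300, (D,hash)→30800, (C,merge)→46250, (C,nl_idx)→59900, (A,nl_idx)→75900 …(+6); best=11300 via (C,hash)

cost=11300; order=B,D,A,C; methods=nl_idx,hash,hash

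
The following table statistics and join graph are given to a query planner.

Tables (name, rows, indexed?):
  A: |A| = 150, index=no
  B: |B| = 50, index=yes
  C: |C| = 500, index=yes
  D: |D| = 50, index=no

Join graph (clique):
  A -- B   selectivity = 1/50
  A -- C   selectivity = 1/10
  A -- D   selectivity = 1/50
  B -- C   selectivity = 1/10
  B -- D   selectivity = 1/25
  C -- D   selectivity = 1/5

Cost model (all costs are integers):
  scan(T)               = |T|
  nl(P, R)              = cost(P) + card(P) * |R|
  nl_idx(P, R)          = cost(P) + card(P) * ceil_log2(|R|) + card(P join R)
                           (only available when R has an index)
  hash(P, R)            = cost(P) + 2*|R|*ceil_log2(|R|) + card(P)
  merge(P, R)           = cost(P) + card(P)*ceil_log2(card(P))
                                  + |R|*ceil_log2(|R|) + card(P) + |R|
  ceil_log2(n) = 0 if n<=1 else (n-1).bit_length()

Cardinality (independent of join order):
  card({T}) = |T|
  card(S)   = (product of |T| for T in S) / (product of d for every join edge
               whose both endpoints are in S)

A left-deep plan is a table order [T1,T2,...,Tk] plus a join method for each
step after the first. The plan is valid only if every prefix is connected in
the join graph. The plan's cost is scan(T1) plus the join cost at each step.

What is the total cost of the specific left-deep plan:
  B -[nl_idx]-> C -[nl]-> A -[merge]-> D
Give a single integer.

386600

step 1: scan B: cost=50, card=50
step 2: join C via nl_idx
    card(P join C) = 50*500/(10) = 2500
    cost = 50 + 50*9 + 2500 = 3000
step 3: join A via nl
    card(P join A) = 2500*150/(50*10) = 750
    cost = 3000 + 2500*150 = 378000
step 4: join D via merge
    card(P join D) = 750*50/(50*25*5) = 6
    cost = 378000 + 750*10 + 50*6 + 750 + 50 = 386600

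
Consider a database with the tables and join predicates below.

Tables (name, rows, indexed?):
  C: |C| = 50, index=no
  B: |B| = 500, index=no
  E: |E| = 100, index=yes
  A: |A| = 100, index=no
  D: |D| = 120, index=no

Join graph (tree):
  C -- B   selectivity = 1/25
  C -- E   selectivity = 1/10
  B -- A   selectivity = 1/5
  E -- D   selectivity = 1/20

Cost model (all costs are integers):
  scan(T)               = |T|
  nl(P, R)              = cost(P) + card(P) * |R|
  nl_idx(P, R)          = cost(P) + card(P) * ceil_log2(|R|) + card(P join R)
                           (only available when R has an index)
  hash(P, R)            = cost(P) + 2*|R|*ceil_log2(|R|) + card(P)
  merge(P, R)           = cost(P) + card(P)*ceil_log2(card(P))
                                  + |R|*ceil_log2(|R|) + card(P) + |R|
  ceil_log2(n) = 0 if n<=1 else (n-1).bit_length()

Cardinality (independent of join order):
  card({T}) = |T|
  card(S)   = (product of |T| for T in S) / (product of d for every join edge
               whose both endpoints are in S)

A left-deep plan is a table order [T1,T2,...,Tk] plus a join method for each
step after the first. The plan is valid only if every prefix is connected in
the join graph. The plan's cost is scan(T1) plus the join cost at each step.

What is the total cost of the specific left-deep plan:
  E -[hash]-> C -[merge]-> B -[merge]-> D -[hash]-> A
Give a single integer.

223160

step 1: scan E: cost=100, card=100
step 2: join C via hash
    card(P join C) = 100*50/(10) = 500
    cost = 100 + 2*50*6 + 100 = 800
step 3: join B via merge
    card(P join B) = 500*500/(25) = 10000
    cost = 800 + 500*9 + 500*9 + 500 + 500 = 10800
step 4: join D via merge
    card(P join D) = 10000*120/(20) = 60000
    cost = 10800 + 10000*14 + 120*7 + 10000 + 120 = 161760
step 5: join A via hash
    card(P join A) = 60000*100/(5) = 1200000
    cost = 161760 + 2*100*7 + 60000 = 223160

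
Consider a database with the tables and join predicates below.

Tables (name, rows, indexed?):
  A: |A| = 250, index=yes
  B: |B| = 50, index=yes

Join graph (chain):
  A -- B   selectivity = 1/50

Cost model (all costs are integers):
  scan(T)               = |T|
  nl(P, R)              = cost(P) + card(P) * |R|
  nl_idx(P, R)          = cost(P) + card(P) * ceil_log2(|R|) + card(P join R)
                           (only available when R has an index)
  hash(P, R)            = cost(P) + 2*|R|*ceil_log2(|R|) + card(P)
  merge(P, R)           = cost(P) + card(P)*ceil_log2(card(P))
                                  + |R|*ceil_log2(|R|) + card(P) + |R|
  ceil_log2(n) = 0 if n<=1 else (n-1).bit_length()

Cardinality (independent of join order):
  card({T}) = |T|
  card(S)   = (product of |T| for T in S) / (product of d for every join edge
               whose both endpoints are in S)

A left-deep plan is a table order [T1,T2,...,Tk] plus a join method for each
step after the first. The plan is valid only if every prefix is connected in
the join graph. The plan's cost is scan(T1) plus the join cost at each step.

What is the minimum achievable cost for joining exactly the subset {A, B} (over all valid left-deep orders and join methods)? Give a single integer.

Selinger DP over subsets of {A,B}:
  {A}: scan cost=250, card=250
  {B}: scan cost=50, card=50
  {AB}: card=250; try (A,nl_idx)→700, (B,hash)→1100, (B,nl_idx)→2000, (A,merge)→2650, (B,merge)→2850, (A,hash)→4100 …(+2); best=700 via (A,nl_idx)

700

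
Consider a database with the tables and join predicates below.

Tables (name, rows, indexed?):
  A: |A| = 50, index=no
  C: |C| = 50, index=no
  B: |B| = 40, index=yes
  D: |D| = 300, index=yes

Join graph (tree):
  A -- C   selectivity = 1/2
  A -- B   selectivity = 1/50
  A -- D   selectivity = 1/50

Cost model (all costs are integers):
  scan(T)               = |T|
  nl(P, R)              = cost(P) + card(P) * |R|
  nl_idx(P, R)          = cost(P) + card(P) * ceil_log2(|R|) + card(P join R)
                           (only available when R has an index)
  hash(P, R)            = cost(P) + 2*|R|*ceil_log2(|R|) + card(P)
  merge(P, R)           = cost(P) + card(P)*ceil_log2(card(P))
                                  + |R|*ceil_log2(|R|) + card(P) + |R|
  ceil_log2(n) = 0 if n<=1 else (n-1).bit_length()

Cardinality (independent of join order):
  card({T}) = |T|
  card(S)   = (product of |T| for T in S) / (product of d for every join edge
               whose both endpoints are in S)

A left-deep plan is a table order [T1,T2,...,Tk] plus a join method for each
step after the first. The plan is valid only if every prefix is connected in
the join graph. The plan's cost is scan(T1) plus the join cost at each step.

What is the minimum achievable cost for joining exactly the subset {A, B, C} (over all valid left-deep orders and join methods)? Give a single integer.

Selinger DP over subsets of {A,B,C}:
  {A}: scan cost=50, card=50
  {C}: scan cost=50, card=50
  {B}: scan cost=40, card=40
  {AC}: card=1250; try (C,hash)→700, (A,hash)→700, (C,merge)→750, (A,merge)→750, (C,nl)→2550, (A,nl)→2550; best=700 via (C,hash)
  {AB}: card=40; try (B,nl_idx)→390, (B,hash)→580, (A,merge)→670, (B,merge)→680, (A,hash)→680, (A,nl)→2040 …(+1); best=390 via (B,nl_idx)
  {ABC}: card=1000; try (C,merge)→1020, (C,hash)→1030, (C,nl)→2390, (B,hash)→2430, (B,nl_idx)→9200, (B,merge)→15980 …(+1); best=1020 via (C,merge)

1020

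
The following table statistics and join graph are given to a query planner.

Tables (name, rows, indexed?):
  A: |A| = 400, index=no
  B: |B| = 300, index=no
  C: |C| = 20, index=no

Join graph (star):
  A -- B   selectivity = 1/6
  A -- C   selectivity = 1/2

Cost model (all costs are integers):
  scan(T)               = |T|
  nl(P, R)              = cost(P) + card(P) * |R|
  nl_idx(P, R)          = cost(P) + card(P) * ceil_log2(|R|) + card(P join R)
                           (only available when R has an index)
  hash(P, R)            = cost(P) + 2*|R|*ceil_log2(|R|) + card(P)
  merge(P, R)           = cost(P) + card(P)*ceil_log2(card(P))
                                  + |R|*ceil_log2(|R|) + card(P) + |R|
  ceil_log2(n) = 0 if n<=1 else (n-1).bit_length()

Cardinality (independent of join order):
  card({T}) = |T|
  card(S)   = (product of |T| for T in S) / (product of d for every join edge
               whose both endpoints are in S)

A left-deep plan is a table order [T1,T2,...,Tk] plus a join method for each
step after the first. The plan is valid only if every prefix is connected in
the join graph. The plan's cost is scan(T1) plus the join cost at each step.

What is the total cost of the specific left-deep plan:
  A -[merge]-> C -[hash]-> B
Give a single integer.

step 1: scan A: cost=400, card=400
step 2: join C via merge
    card(P join C) = 400*20/(2) = 4000
    cost = 400 + 400*9 + 20*5 + 400 + 20 = 4520
step 3: join B via hash
    card(P join B) = 4000*300/(6) = 200000
    cost = 4520 + 2*300*9 + 4000 = 13920

13920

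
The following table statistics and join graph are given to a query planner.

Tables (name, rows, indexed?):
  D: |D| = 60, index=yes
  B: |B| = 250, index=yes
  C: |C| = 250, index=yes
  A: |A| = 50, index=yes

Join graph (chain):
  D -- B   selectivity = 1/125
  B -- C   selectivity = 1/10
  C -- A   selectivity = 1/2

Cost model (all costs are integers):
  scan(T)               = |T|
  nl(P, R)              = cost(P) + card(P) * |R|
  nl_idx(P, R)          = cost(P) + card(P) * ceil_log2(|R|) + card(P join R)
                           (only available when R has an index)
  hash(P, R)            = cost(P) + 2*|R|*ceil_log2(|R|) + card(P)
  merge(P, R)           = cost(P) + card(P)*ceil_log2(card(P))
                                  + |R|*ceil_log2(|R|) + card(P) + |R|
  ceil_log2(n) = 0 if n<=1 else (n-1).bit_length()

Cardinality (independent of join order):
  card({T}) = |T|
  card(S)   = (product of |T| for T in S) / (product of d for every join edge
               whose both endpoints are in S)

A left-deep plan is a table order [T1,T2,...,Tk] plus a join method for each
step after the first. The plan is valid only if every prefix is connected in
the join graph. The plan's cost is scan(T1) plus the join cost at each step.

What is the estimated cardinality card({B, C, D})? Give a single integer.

Tables in S: B(250), C(250), D(60)
Edges inside S: D-B(d=125), B-C(d=10)
numerator = 250 * 250 * 60 = 3750000
denominator = 125 * 10 = 1250
card(S) = 3750000 / 1250 = 3000

3000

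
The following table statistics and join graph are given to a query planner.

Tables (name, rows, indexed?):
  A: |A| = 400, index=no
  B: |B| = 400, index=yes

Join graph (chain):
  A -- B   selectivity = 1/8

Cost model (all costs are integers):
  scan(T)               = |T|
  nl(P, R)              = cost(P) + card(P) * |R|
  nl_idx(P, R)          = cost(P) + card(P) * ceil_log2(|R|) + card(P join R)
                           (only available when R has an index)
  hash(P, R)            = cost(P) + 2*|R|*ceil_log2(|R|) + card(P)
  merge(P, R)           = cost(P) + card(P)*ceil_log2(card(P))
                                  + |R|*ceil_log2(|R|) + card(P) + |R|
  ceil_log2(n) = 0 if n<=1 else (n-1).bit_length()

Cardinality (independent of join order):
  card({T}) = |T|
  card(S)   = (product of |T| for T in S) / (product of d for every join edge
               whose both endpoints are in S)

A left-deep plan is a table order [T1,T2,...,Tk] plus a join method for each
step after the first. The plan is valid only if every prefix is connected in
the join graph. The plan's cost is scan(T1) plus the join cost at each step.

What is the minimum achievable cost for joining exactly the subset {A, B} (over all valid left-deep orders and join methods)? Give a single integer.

8000

Selinger DP over subsets of {A,B}:
  {A}: scan cost=400, card=400
  {B}: scan cost=400, card=400
  {AB}: card=20000; try (B,hash)→8000, (A,hash)→8000, (B,merge)→8400, (A,merge)→8400, (B,nl_idx)→24000, (B,nl)→160400 …(+1); best=8000 via (B,hash)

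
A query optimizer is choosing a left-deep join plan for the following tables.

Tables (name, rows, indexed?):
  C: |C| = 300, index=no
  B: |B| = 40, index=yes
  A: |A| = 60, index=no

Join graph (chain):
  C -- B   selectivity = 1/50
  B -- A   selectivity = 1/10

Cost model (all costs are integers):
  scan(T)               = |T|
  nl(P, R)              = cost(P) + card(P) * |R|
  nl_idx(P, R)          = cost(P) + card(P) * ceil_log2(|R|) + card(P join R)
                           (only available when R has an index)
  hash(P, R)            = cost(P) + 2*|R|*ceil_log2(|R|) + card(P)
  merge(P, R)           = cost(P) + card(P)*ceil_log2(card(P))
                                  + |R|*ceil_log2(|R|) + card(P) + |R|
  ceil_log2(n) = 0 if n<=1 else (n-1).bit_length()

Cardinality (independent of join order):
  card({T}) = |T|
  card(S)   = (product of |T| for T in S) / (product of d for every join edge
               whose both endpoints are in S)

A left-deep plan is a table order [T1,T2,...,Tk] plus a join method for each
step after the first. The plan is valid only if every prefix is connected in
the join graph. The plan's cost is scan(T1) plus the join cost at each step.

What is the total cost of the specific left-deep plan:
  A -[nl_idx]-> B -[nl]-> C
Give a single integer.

72660

step 1: scan A: cost=60, card=60
step 2: join B via nl_idx
    card(P join B) = 60*40/(10) = 240
    cost = 60 + 60*6 + 240 = 660
step 3: join C via nl
    card(P join C) = 240*300/(50) = 1440
    cost = 660 + 240*300 = 72660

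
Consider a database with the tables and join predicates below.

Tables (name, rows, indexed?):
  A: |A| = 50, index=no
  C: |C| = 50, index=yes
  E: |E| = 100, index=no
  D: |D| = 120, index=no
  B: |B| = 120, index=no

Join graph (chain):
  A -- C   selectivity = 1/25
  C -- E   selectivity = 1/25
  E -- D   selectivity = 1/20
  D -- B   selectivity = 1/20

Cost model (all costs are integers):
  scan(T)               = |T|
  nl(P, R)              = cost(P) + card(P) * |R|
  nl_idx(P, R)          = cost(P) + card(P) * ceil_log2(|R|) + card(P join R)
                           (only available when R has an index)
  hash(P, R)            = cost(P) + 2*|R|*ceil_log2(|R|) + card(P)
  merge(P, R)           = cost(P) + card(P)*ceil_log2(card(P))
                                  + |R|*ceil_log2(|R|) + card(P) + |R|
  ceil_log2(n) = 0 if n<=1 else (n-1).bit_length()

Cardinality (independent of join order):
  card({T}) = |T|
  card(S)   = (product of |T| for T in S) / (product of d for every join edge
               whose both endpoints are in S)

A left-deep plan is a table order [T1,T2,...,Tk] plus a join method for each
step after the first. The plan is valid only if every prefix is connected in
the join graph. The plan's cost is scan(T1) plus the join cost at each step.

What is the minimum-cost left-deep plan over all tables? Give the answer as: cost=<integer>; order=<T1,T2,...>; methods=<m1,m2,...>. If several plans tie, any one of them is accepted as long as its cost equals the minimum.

cost=7760; order=E,C,A,D,B; methods=hash,hash,hash,hash

Selinger DP (subsets sized 1..n):
  {A}: scan cost=50, card=50
  {C}: scan cost=50, card=50
  {E}: scan cost=100, card=100
  {D}: scan cost=120, card=120
  {B}: scan cost=120, card=120
  {AC}: card=100; try (C,nl_idx)→450, (C,hash)→700, (A,hash)→700, (C,merge)→750, (A,merge)→750, (C,nl)→2550 …(+1); best=450 via (C,nl_idx)
  {CE}: card=200; try (C,hash)→800, (C,nl_idx)→900, (E,merge)→1200, (C,merge)→1250, (E,hash)→1500, (E,nl)→5050 …(+1); best=800 via (C,hash)
  {DE}: card=600; try (E,hash)→1640, (D,merge)→1860, (E,merge)→1880, (D,hash)→1880, (D,nl)→12100, (E,nl)→12120; best=1640 via (E,hash)
  {BD}: card=720; try (D,hash)→1920, (B,hash)→1920, (D,merge)→2040, (B,merge)→2040, (D,nl)→14520, (B,nl)→14520; best=1920 via (D,hash)
  {ACE}: card=400; try (A,hash)→1600, (E,hash)→1950, (E,merge)→2050, (A,merge)→2950, (E,nl)→10450, (A,nl)→10800; best=1600 via (A,hash)
  {CDE}: card=1200; try (D,hash)→2680, (C,hash)→2840, (D,merge)→3560, (C,nl_idx)→6440, (C,merge)→8590, (D,nl)→24800 …(+1); best=2680 via (D,hash)
  {BDE}: card=3600; try (B,hash)→3920, (E,hash)→4040, (B,merge)→9200, (E,merge)→10640, (B,nl)→73640, (E,nl)→73920; best=3920 via (B,hash)
  {ACDE}: card=2400; try (D,hash)→3680, (A,hash)→4480, (D,merge)→6560, (A,merge)→17430, (D,nl)→49600, (A,nl)→62680; best=3680 via (D,hash)
  {BCDE}: card=7200; try (B,hash)→5560, (C,hash)→8120, (B,merge)→18040, (C,nl_idx)→32720, (C,merge)→51070, (B,nl)→146680 …(+1); best=5560 via (B,hash)
  {ABCDE}: card=14400; try (B,hash)→7760, (A,hash)→13360, (B,merge)→35840, (A,merge)→106710, (B,nl)→291680, (A,nl)→365560; best=7760 via (B,hash)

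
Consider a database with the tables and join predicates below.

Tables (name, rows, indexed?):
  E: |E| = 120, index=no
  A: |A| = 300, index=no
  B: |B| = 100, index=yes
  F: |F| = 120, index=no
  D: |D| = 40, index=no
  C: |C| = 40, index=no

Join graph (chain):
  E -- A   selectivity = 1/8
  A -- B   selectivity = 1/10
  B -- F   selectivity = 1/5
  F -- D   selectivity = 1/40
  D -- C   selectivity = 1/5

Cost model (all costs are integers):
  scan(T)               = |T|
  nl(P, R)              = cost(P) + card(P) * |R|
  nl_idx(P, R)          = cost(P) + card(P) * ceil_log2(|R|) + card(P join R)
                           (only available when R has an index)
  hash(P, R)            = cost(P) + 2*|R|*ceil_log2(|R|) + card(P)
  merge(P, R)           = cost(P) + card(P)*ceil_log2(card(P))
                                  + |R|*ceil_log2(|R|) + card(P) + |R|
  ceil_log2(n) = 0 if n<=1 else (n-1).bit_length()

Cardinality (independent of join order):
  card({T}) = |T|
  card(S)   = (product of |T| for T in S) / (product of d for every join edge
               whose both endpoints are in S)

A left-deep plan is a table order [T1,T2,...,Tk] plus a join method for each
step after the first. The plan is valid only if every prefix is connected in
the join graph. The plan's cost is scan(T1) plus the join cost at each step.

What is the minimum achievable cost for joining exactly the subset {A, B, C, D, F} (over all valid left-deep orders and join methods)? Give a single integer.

Selinger DP over subsets of {A,B,C,D,F}:
  {A}: scan cost=300, card=300
  {B}: scan cost=100, card=100
  {F}: scan cost=120, card=120
  {D}: scan cost=40, card=40
  {C}: scan cost=40, card=40
  {AB}: card=3000; try (B,hash)→2000, (A,merge)→3900, (B,merge)→4100, (B,nl_idx)→5400, (A,hash)→5600, (A,nl)→30100 …(+1); best=2000 via (B,hash)
  {BF}: card=2400; try (B,hash)→1640, (F,merge)→1860, (F,hash)→1880, (B,merge)→1880, (B,nl_idx)→3360, (F,nl)→12100 …(+1); best=1640 via (B,hash)
  {DF}: card=120; try (D,hash)→720, (F,merge)→1280, (D,merge)→1360, (F,hash)→1760, (F,nl)→4840, (D,nl)→4920; best=720 via (D,hash)
  {CD}: card=320; try (D,hash)→560, (C,hash)→560, (D,merge)→600, (C,merge)→600, (D,nl)→1640, (C,nl)→1640; best=560 via (D,hash)
  {ABF}: card=72000; try (F,hash)→6680, (A,hash)→9440, (A,merge)→35840, (F,merge)→41960, (F,nl)→362000, (A,nl)→721640; best=6680 via (F,hash)
  {BDF}: card=2400; try (B,hash)→2240, (B,merge)→2480, (B,nl_idx)→3960, (D,hash)→4520, (B,nl)→12720, (D,merge)→33120 …(+1); best=2240 via (B,hash)
  {CDF}: card=960; try (C,hash)→1320, (C,merge)→1960, (F,hash)→2560, (F,merge)→4720, (C,nl)→5520, (F,nl)→38960; best=1320 via (C,hash)
  {ABDF}: card=72000; try (A,hash)→10040, (A,merge)→36440, (D,hash)→79160, (A,nl)→722240, (D,merge)→1302960, (D,nl)→2886680; best=10040 via (A,hash)
  {BCDF}: card=19200; try (B,hash)→3680, (C,hash)→5120, (B,merge)→12680, (B,nl_idx)→27240, (C,merge)→33720, (B,nl)→97320 …(+1); best=3680 via (B,hash)
  {ABCDF}: card=576000; try (A,hash)→28280, (C,hash)→82520, (A,merge)→313880, (C,merge)→1306320, (C,nl)→2890040, (A,nl)→5763680; best=28280 via (A,hash)

28280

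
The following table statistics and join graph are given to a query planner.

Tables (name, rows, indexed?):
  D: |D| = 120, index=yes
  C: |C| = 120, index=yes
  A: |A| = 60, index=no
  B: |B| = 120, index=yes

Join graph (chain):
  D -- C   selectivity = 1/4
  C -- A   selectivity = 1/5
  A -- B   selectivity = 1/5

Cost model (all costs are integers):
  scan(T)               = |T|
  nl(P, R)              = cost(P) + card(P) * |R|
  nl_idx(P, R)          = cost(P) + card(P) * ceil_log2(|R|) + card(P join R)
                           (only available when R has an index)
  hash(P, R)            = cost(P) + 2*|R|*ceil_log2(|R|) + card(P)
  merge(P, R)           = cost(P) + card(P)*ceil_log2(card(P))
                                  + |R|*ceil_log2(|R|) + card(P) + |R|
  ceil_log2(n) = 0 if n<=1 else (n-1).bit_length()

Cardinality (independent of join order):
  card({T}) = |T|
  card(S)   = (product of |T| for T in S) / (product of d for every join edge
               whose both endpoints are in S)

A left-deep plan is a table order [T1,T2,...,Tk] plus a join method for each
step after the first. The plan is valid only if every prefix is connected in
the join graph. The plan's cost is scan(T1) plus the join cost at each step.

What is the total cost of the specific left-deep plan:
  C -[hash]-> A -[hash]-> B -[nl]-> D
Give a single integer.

step 1: scan C: cost=120, card=120
step 2: join A via hash
    card(P join A) = 120*60/(5) = 1440
    cost = 120 + 2*60*6 + 120 = 960
step 3: join B via hash
    card(P join B) = 1440*120/(5) = 34560
    cost = 960 + 2*120*7 + 1440 = 4080
step 4: join D via nl
    card(P join D) = 34560*120/(4) = 1036800
    cost = 4080 + 34560*120 = 4151280

4151280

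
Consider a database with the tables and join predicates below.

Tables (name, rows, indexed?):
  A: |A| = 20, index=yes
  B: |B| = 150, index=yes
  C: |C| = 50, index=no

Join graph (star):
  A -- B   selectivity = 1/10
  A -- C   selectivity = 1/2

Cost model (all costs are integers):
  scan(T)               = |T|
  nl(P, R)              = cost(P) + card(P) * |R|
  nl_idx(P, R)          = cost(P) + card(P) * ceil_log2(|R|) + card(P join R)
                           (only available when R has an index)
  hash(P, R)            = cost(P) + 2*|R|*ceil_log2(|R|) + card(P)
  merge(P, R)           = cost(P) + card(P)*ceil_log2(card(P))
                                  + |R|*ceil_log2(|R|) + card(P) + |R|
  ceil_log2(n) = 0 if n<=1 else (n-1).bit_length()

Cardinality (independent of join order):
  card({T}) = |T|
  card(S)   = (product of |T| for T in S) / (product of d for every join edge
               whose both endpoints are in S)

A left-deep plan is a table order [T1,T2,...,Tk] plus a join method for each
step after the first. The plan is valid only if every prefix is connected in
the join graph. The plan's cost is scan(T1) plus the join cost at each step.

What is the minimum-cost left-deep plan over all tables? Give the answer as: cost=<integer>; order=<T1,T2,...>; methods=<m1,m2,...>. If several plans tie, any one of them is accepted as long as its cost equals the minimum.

Selinger DP (subsets sized 1..n):
  {A}: scan cost=20, card=20
  {B}: scan cost=150, card=150
  {C}: scan cost=50, card=50
  {AB}: card=300; try (B,nl_idx)→480, (A,hash)→500, (A,nl_idx)→1200, (B,merge)→1490, (A,merge)→1620, (B,hash)→2440 …(+2); best=480 via (B,nl_idx)
  {AC}: card=500; try (A,hash)→300, (C,merge)→490, (A,merge)→520, (C,hash)→640, (A,nl_idx)→800, (C,nl)→1020 …(+1); best=300 via (A,hash)
  {ABC}: card=7500; try (C,hash)→1380, (B,hash)→3200, (C,merge)→3830, (B,merge)→6650, (B,nl_idx)→11800, (C,nl)→15480 …(+1); best=1380 via (C,hash)

cost=1380; order=A,B,C; methods=nl_idx,hash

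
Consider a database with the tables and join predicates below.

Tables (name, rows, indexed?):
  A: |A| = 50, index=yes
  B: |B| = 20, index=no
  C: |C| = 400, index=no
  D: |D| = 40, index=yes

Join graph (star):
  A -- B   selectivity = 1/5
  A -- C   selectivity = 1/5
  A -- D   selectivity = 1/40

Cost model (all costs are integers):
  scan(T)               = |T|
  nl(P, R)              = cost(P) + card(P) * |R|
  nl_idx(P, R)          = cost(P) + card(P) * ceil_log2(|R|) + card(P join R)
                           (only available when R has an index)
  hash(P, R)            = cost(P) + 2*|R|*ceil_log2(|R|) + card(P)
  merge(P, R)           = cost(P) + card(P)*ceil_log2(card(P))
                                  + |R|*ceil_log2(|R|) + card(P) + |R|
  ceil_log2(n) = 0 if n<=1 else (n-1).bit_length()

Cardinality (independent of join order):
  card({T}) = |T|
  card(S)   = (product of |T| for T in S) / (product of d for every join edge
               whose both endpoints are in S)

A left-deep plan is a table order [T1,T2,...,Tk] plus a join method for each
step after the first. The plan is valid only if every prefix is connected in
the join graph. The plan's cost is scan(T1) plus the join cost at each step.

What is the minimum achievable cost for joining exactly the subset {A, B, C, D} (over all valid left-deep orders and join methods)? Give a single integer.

Selinger DP over subsets of {A,B,C,D}:
  {A}: scan cost=50, card=50
  {B}: scan cost=20, card=20
  {C}: scan cost=400, card=400
  {D}: scan cost=40, card=40
  {AB}: card=200; try (B,hash)→300, (A,nl_idx)→340, (A,merge)→490, (B,merge)→520, (A,hash)→640, (A,nl)→1020 …(+1); best=300 via (B,hash)
  {AC}: card=4000; try (A,hash)→1400, (C,merge)→4400, (A,merge)→4750, (A,nl_idx)→6800, (C,hash)→7300, (C,nl)→20050 …(+1); best=1400 via (A,hash)
  {AD}: card=50; try (A,nl_idx)→330, (D,nl_idx)→400, (D,hash)→580, (A,merge)→670, (D,merge)→680, (A,hash)→680 …(+2); best=330 via (A,nl_idx)
  {ABC}: card=16000; try (B,hash)→5600, (C,merge)→6100, (C,hash)→7700, (B,merge)→53520, (C,nl)→80300, (B,nl)→81400; best=5600 via (B,hash)
  {ABD}: card=200; try (B,hash)→580, (B,merge)→800, (D,hash)→980, (B,nl)→1330, (D,nl_idx)→1700, (D,merge)→2380 …(+1); best=580 via (B,hash)
  {ACD}: card=4000; try (C,merge)→4680, (D,hash)→5880, (C,hash)→7580, (C,nl)→20330, (D,nl_idx)→29400, (D,merge)→53680 …(+1); best=4680 via (C,merge)
  {ABCD}: card=16000; try (C,merge)→6380, (C,hash)→7980, (B,hash)→8880, (D,hash)→22080, (B,merge)→56800, (C,nl)→80580 …(+4); best=6380 via (C,merge)

6380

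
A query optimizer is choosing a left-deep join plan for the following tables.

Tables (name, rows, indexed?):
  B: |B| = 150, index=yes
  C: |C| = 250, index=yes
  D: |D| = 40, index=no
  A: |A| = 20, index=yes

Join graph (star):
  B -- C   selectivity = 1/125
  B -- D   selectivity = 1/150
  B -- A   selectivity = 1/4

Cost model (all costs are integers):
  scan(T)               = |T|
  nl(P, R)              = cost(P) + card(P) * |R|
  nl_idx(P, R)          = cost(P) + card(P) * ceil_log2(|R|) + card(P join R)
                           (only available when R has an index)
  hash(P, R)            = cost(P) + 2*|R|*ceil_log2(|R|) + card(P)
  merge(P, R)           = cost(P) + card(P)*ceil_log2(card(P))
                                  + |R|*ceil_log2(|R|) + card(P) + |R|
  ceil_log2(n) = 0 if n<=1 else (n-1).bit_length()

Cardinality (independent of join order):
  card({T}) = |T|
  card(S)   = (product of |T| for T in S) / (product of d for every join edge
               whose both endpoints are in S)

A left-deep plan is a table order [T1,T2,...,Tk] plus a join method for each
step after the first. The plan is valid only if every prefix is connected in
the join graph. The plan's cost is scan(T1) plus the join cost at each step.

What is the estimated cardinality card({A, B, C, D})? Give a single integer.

400

Tables in S: A(20), B(150), C(250), D(40)
Edges inside S: B-C(d=125), B-D(d=150), B-A(d=4)
numerator = 20 * 150 * 250 * 40 = 30000000
denominator = 125 * 150 * 4 = 75000
card(S) = 30000000 / 75000 = 400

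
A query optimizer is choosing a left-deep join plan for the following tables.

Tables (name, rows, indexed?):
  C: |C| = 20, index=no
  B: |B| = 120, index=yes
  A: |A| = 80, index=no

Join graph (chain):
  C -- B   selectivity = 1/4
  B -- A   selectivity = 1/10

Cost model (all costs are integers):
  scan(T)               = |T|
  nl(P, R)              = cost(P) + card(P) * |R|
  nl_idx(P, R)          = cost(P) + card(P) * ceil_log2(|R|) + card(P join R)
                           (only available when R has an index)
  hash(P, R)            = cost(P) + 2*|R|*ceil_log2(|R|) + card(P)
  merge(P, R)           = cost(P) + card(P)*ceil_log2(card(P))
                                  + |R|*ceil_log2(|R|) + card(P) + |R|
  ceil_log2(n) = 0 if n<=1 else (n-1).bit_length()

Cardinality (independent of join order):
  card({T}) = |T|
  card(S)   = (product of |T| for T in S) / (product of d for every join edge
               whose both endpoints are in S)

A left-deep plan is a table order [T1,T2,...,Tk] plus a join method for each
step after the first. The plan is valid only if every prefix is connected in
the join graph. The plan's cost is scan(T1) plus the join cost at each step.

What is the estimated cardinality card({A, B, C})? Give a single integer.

Tables in S: A(80), B(120), C(20)
Edges inside S: C-B(d=4), B-A(d=10)
numerator = 80 * 120 * 20 = 192000
denominator = 4 * 10 = 40
card(S) = 192000 / 40 = 4800

4800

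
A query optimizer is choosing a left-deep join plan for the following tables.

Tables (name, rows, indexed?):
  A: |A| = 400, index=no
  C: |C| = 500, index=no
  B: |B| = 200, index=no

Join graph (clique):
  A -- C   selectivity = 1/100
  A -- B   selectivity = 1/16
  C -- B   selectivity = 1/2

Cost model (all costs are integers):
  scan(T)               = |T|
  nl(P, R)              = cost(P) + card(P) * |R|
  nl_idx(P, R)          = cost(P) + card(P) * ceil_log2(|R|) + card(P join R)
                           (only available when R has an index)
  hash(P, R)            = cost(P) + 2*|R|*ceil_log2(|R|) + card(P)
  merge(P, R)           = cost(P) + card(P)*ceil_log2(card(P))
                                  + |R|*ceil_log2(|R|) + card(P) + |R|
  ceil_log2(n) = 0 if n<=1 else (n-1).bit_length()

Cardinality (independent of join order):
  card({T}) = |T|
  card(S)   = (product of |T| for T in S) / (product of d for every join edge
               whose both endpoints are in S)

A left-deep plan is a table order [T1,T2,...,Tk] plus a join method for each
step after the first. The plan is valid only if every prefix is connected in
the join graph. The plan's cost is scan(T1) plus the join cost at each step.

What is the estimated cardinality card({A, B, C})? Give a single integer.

Tables in S: A(400), B(200), C(500)
Edges inside S: A-C(d=100), A-B(d=16), C-B(d=2)
numerator = 400 * 200 * 500 = 40000000
denominator = 100 * 16 * 2 = 3200
card(S) = 40000000 / 3200 = 12500

12500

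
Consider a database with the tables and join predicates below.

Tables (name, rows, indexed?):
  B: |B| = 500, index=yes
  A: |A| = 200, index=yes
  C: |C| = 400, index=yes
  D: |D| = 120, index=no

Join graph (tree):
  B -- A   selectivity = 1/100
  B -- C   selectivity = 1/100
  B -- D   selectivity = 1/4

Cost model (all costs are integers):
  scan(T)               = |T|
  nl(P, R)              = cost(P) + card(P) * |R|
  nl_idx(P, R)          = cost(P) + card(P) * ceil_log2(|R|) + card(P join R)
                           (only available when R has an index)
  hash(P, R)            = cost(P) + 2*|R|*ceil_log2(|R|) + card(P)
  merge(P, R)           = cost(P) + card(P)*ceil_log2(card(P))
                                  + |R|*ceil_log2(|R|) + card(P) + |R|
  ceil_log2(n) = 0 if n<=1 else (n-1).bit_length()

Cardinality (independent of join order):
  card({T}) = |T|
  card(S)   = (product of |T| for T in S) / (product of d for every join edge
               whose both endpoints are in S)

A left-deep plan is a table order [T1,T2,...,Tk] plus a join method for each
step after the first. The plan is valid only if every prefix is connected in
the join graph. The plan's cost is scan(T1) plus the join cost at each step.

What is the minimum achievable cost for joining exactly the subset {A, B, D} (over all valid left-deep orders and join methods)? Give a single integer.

Selinger DP over subsets of {A,B,D}:
  {B}: scan cost=500, card=500
  {A}: scan cost=200, card=200
  {D}: scan cost=120, card=120
  {AB}: card=1000; try (B,nl_idx)→3000, (A,hash)→4200, (A,nl_idx)→5500, (B,merge)→7000, (A,merge)→7300, (B,hash)→9400 …(+2); best=3000 via (B,nl_idx)
  {BD}: card=15000; try (D,hash)→2680, (B,merge)→6080, (D,merge)→6460, (B,hash)→9240, (B,nl_idx)→16200, (B,nl)→60120 …(+1); best=2680 via (D,hash)
  {ABD}: card=30000; try (D,hash)→5680, (D,merge)→14960, (A,hash)→20880, (D,nl)→123000, (A,nl_idx)→152680, (A,merge)→229480 …(+1); best=5680 via (D,hash)

5680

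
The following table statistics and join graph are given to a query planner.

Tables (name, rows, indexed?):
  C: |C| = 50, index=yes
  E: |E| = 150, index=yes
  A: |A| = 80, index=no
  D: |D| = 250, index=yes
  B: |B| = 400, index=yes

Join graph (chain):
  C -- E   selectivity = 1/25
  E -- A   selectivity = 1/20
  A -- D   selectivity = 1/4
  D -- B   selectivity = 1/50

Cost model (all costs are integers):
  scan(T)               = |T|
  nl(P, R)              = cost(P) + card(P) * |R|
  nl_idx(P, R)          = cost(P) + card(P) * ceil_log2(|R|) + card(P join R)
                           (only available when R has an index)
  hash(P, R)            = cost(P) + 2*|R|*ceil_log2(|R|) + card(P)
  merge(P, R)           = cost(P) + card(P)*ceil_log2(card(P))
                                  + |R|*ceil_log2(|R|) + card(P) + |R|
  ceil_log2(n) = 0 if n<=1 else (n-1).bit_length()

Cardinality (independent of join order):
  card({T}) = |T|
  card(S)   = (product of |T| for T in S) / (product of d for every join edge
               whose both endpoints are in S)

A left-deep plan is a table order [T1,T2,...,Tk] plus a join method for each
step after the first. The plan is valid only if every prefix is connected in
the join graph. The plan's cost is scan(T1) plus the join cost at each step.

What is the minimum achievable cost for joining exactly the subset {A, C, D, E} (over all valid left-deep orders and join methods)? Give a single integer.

7370

Selinger DP over subsets of {A,C,D,E}:
  {C}: scan cost=50, card=50
  {E}: scan cost=150, card=150
  {A}: scan cost=80, card=80
  {D}: scan cost=250, card=250
  {CE}: card=300; try (E,nl_idx)→750, (C,hash)→900, (C,nl_idx)→1350, (E,merge)→1750, (C,merge)→1850, (E,hash)→2500 …(+2); best=750 via (E,nl_idx)
  {AE}: card=600; try (E,nl_idx)→1320, (A,hash)→1420, (E,merge)→2070, (A,merge)→2140, (E,hash)→2560, (E,nl)→12080 …(+1); best=1320 via (E,nl_idx)
  {AD}: card=5000; try (A,hash)→1620, (D,merge)→2970, (A,merge)→3140, (D,hash)→4160, (D,nl_idx)→5720, (D,nl)→20080 …(+1); best=1620 via (A,hash)
  {ACE}: card=1200; try (A,hash)→2170, (C,hash)→2520, (A,merge)→4390, (C,nl_idx)→6120, (C,merge)→8270, (A,nl)→24750 …(+1); best=2170 via (A,hash)
  {ADE}: card=37500; try (D,hash)→5920, (E,hash)→9020, (D,merge)→10170, (D,nl_idx)→43620, (E,merge)→72970, (E,nl_idx)→79120 …(+2); best=5920 via (D,hash)
  {ACDE}: card=75000; try (D,hash)→7370, (D,merge)→18820, (C,hash)→44020, (D,nl_idx)→86770, (D,nl)→302170, (C,nl_idx)→305920 …(+2); best=7370 via (D,hash)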